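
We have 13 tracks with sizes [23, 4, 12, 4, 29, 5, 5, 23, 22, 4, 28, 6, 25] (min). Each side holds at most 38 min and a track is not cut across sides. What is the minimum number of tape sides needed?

6

Total = 29 + 28 + 25 + 23 + 23 + 22 + 12 + 6 + 5 + 5 + 4 + 4 + 4 = 190 min.
Lower bound: ⌈190/38⌉ = 5 tape sides.
Also, 6 tracks each exceed 19 min, and no two of those can share a side, so at least 6 tape sides are needed.
A packing using 6 tape sides:
  side 1: 29 + 6 = 35
  side 2: 28 + 5 + 5 = 38
  side 3: 25 + 12 = 37
  side 4: 23 + 4 + 4 + 4 = 35
  side 5: 23 = 23
  side 6: 22 = 22
This matches the lower bound, so 6 is optimal.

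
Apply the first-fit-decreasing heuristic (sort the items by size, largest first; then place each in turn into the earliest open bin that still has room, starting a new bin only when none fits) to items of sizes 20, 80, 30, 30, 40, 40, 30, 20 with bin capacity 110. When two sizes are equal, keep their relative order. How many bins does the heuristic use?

3

Sorted descending: 80, 40, 40, 30, 30, 30, 20, 20.
  80 → bin 1 (new)  [load 80/110]
  40 → bin 2 (new)  [load 40/110]
  40 → bin 2  [load 80/110]
  30 → bin 1  [load 110/110]
  30 → bin 2  [load 110/110]
  30 → bin 3 (new)  [load 30/110]
  20 → bin 3  [load 50/110]
  20 → bin 3  [load 70/110]
3 bins opened.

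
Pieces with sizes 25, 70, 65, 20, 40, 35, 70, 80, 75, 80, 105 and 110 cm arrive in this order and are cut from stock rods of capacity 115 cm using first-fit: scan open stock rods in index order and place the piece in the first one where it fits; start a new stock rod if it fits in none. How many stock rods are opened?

8

  25 → stock rod 1 (new)  [load 25/115]
  70 → stock rod 1  [load 95/115]
  65 → stock rod 2 (new)  [load 65/115]
  20 → stock rod 1  [load 115/115]
  40 → stock rod 2  [load 105/115]
  35 → stock rod 3 (new)  [load 35/115]
  70 → stock rod 3  [load 105/115]
  80 → stock rod 4 (new)  [load 80/115]
  75 → stock rod 5 (new)  [load 75/115]
  80 → stock rod 6 (new)  [load 80/115]
  105 → stock rod 7 (new)  [load 105/115]
  110 → stock rod 8 (new)  [load 110/115]
8 stock rods opened.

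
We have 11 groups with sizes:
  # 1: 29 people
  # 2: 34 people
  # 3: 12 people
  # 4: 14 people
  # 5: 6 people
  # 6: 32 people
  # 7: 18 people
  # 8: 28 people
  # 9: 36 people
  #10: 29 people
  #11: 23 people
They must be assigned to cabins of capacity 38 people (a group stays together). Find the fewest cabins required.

8

Total = 36 + 34 + 32 + 29 + 29 + 28 + 23 + 18 + 14 + 12 + 6 = 261 people.
Lower bound: ⌈261/38⌉ = 7 cabins.
A packing using 8 cabins:
  cabin 1: 36 = 36
  cabin 2: 34 = 34
  cabin 3: 32 + 6 = 38
  cabin 4: 29 = 29
  cabin 5: 29 = 29
  cabin 6: 28 = 28
  cabin 7: 23 + 14 = 37
  cabin 8: 18 + 12 = 30
No arrangement into 7 cabins stays within capacity, so 8 is optimal.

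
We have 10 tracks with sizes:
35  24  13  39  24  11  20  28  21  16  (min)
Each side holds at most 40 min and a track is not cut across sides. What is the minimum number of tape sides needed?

7

Total = 39 + 35 + 28 + 24 + 24 + 21 + 20 + 16 + 13 + 11 = 231 min.
Lower bound: ⌈231/40⌉ = 6 tape sides.
A packing using 7 tape sides:
  side 1: 39 = 39
  side 2: 35 = 35
  side 3: 28 + 11 = 39
  side 4: 24 + 16 = 40
  side 5: 24 + 13 = 37
  side 6: 21 = 21
  side 7: 20 = 20
No arrangement into 6 tape sides stays within capacity, so 7 is optimal.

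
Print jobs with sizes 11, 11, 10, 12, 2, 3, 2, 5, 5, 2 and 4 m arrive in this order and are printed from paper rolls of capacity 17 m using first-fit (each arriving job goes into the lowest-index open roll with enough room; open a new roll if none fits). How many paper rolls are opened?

5

  11 → roll 1 (new)  [load 11/17]
  11 → roll 2 (new)  [load 11/17]
  10 → roll 3 (new)  [load 10/17]
  12 → roll 4 (new)  [load 12/17]
  2 → roll 1  [load 13/17]
  3 → roll 1  [load 16/17]
  2 → roll 2  [load 13/17]
  5 → roll 3  [load 15/17]
  5 → roll 4  [load 17/17]
  2 → roll 2  [load 15/17]
  4 → roll 5 (new)  [load 4/17]
5 paper rolls opened.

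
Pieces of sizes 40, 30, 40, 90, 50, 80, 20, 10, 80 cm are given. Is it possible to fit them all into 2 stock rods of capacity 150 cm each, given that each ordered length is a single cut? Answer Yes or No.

No

Total = 440 cm; ⌈440/150⌉ = 3.
At least 3 stock rods are required, but only 2 are allowed.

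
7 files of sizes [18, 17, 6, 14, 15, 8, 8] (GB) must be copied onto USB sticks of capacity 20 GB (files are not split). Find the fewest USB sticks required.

5

Total = 18 + 17 + 15 + 14 + 8 + 8 + 6 = 86 GB.
Lower bound: ⌈86/20⌉ = 5 USB sticks.
A packing using 5 USB sticks:
  USB stick 1: 18 = 18
  USB stick 2: 17 = 17
  USB stick 3: 15 = 15
  USB stick 4: 14 + 6 = 20
  USB stick 5: 8 + 8 = 16
This matches the lower bound, so 5 is optimal.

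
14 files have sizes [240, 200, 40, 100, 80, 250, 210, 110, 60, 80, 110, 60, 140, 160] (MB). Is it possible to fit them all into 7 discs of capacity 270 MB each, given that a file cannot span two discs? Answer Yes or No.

No

Total = 1840 MB; ⌈1840/270⌉ = 7.
The bound of 7 does not rule out 7, but exhaustive search shows no assignment into 7 discs of capacity 270 MB exists — the minimum is 8.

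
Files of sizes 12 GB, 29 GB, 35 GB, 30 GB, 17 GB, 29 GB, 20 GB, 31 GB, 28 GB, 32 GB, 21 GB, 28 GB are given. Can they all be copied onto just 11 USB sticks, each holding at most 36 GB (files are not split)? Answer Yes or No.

Yes

A valid assignment using 11 USB sticks:
  USB stick 1: 35 = 35
  USB stick 2: 32 = 32
  USB stick 3: 31 = 31
  USB stick 4: 30 = 30
  USB stick 5: 29 = 29
  USB stick 6: 29 = 29
  USB stick 7: 28 = 28
  USB stick 8: 28 = 28
  USB stick 9: 21 + 12 = 33
  USB stick 10: 20 = 20
  USB stick 11: 17 = 17
Every load is within 36 GB, so 11 USB sticks suffice.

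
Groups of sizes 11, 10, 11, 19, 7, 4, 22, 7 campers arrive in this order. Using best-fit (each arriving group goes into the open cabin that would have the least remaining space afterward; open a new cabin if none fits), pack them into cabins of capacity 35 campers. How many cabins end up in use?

3

  11 → cabin 1 (new)  [load 11/35]
  10 → cabin 1  [load 21/35]
  11 → cabin 1  [load 32/35]
  19 → cabin 2 (new)  [load 19/35]
  7 → cabin 2  [load 26/35]
  4 → cabin 2  [load 30/35]
  22 → cabin 3 (new)  [load 22/35]
  7 → cabin 3  [load 29/35]
3 cabins opened.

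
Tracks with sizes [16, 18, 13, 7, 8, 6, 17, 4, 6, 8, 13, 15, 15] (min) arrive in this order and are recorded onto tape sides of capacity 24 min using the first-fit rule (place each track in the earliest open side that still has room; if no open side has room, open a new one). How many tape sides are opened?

8

  16 → side 1 (new)  [load 16/24]
  18 → side 2 (new)  [load 18/24]
  13 → side 3 (new)  [load 13/24]
  7 → side 1  [load 23/24]
  8 → side 3  [load 21/24]
  6 → side 2  [load 24/24]
  17 → side 4 (new)  [load 17/24]
  4 → side 4  [load 21/24]
  6 → side 5 (new)  [load 6/24]
  8 → side 5  [load 14/24]
  13 → side 6 (new)  [load 13/24]
  15 → side 7 (new)  [load 15/24]
  15 → side 8 (new)  [load 15/24]
8 tape sides opened.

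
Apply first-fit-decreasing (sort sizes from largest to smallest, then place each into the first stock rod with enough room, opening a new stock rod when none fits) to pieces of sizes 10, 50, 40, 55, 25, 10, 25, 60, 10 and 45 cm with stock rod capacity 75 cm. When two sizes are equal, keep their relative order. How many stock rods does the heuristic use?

5

Sorted descending: 60, 55, 50, 45, 40, 25, 25, 10, 10, 10.
  60 → stock rod 1 (new)  [load 60/75]
  55 → stock rod 2 (new)  [load 55/75]
  50 → stock rod 3 (new)  [load 50/75]
  45 → stock rod 4 (new)  [load 45/75]
  40 → stock rod 5 (new)  [load 40/75]
  25 → stock rod 3  [load 75/75]
  25 → stock rod 4  [load 70/75]
  10 → stock rod 1  [load 70/75]
  10 → stock rod 2  [load 65/75]
  10 → stock rod 2  [load 75/75]
5 stock rods opened.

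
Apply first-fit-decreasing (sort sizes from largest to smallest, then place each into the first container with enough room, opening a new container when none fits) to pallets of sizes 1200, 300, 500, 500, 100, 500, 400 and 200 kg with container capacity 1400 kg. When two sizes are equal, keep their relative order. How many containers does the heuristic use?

Sorted descending: 1200, 500, 500, 500, 400, 300, 200, 100.
  1200 → container 1 (new)  [load 1200/1400]
  500 → container 2 (new)  [load 500/1400]
  500 → container 2  [load 1000/1400]
  500 → container 3 (new)  [load 500/1400]
  400 → container 2  [load 1400/1400]
  300 → container 3  [load 800/1400]
  200 → container 1  [load 1400/1400]
  100 → container 3  [load 900/1400]
3 containers opened.

3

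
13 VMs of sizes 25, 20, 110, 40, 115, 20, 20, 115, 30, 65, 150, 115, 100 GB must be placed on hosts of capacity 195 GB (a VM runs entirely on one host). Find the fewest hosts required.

Total = 150 + 115 + 115 + 115 + 110 + 100 + 65 + 40 + 30 + 25 + 20 + 20 + 20 = 925 GB.
Lower bound: ⌈925/195⌉ = 5 hosts.
Also, 6 VMs each exceed 195/2 GB, and no two of those can share a host, so at least 6 hosts are needed.
A packing using 6 hosts:
  host 1: 150 + 40 = 190
  host 2: 115 + 65 = 180
  host 3: 115 + 30 + 25 + 20 = 190
  host 4: 115 + 20 + 20 = 155
  host 5: 110 = 110
  host 6: 100 = 100
This matches the lower bound, so 6 is optimal.

6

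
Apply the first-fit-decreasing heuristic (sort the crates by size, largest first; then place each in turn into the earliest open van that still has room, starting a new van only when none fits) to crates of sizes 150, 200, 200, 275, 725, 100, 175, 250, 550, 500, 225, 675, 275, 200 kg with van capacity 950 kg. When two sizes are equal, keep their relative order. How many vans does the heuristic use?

Sorted descending: 725, 675, 550, 500, 275, 275, 250, 225, 200, 200, 200, 175, 150, 100.
  725 → van 1 (new)  [load 725/950]
  675 → van 2 (new)  [load 675/950]
  550 → van 3 (new)  [load 550/950]
  500 → van 4 (new)  [load 500/950]
  275 → van 2  [load 950/950]
  275 → van 3  [load 825/950]
  250 → van 4  [load 750/950]
  225 → van 1  [load 950/950]
  200 → van 4  [load 950/950]
  200 → van 5 (new)  [load 200/950]
  200 → van 5  [load 400/950]
  175 → van 5  [load 575/950]
  150 → van 5  [load 725/950]
  100 → van 3  [load 925/950]
5 vans opened.

5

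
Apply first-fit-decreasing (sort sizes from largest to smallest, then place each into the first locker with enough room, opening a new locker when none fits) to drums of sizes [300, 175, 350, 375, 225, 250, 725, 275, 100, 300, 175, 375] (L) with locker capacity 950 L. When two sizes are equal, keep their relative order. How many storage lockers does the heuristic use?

Sorted descending: 725, 375, 375, 350, 300, 300, 275, 250, 225, 175, 175, 100.
  725 → locker 1 (new)  [load 725/950]
  375 → locker 2 (new)  [load 375/950]
  375 → locker 2  [load 750/950]
  350 → locker 3 (new)  [load 350/950]
  300 → locker 3  [load 650/950]
  300 → locker 3  [load 950/950]
  275 → locker 4 (new)  [load 275/950]
  250 → locker 4  [load 525/950]
  225 → locker 1  [load 950/950]
  175 → locker 2  [load 925/950]
  175 → locker 4  [load 700/950]
  100 → locker 4  [load 800/950]
4 storage lockers opened.

4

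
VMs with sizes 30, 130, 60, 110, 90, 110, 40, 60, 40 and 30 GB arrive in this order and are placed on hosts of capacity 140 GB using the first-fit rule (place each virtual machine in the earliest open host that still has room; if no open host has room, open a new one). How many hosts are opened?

6

  30 → host 1 (new)  [load 30/140]
  130 → host 2 (new)  [load 130/140]
  60 → host 1  [load 90/140]
  110 → host 3 (new)  [load 110/140]
  90 → host 4 (new)  [load 90/140]
  110 → host 5 (new)  [load 110/140]
  40 → host 1  [load 130/140]
  60 → host 6 (new)  [load 60/140]
  40 → host 4  [load 130/140]
  30 → host 3  [load 140/140]
6 hosts opened.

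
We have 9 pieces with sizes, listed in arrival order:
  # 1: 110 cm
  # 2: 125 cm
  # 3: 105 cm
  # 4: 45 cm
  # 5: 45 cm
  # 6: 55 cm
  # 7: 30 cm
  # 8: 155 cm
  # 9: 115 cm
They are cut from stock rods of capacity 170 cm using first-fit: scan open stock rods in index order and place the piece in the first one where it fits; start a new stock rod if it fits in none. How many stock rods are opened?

5

  110 → stock rod 1 (new)  [load 110/170]
  125 → stock rod 2 (new)  [load 125/170]
  105 → stock rod 3 (new)  [load 105/170]
  45 → stock rod 1  [load 155/170]
  45 → stock rod 2  [load 170/170]
  55 → stock rod 3  [load 160/170]
  30 → stock rod 4 (new)  [load 30/170]
  155 → stock rod 5 (new)  [load 155/170]
  115 → stock rod 4  [load 145/170]
5 stock rods opened.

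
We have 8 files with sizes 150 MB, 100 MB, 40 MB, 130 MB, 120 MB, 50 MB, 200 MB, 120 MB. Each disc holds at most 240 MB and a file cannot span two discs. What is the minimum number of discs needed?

4

Total = 200 + 150 + 130 + 120 + 120 + 100 + 50 + 40 = 910 MB.
Lower bound: ⌈910/240⌉ = 4 discs.
A packing using 4 discs:
  disc 1: 200 + 40 = 240
  disc 2: 150 + 50 = 200
  disc 3: 130 + 100 = 230
  disc 4: 120 + 120 = 240
This matches the lower bound, so 4 is optimal.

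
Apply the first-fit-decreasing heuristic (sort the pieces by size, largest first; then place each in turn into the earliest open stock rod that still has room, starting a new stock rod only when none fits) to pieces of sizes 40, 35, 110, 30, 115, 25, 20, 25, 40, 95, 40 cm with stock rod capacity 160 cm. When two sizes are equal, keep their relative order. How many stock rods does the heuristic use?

4

Sorted descending: 115, 110, 95, 40, 40, 40, 35, 30, 25, 25, 20.
  115 → stock rod 1 (new)  [load 115/160]
  110 → stock rod 2 (new)  [load 110/160]
  95 → stock rod 3 (new)  [load 95/160]
  40 → stock rod 1  [load 155/160]
  40 → stock rod 2  [load 150/160]
  40 → stock rod 3  [load 135/160]
  35 → stock rod 4 (new)  [load 35/160]
  30 → stock rod 4  [load 65/160]
  25 → stock rod 3  [load 160/160]
  25 → stock rod 4  [load 90/160]
  20 → stock rod 4  [load 110/160]
4 stock rods opened.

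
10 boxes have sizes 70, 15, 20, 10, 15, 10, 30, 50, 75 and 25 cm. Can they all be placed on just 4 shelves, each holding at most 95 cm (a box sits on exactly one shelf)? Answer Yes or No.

Yes

A valid assignment using 4 shelves:
  shelf 1: 75 + 20 = 95
  shelf 2: 70 + 25 = 95
  shelf 3: 50 + 30 + 15 = 95
  shelf 4: 15 + 10 + 10 = 35
Every load is within 95 cm, so 4 shelves suffice.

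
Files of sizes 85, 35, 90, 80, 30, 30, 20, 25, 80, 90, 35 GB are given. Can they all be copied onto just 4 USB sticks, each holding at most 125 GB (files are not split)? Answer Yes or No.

No

Total = 600 GB; ⌈600/125⌉ = 5.
At least 5 USB sticks are required, but only 4 are allowed.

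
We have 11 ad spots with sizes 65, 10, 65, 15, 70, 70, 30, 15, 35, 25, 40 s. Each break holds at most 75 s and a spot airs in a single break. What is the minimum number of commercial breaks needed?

Total = 70 + 70 + 65 + 65 + 40 + 35 + 30 + 25 + 15 + 15 + 10 = 440 s.
Lower bound: ⌈440/75⌉ = 6 commercial breaks.
A packing using 7 commercial breaks:
  break 1: 70 = 70
  break 2: 70 = 70
  break 3: 65 + 10 = 75
  break 4: 65 = 65
  break 5: 40 + 35 = 75
  break 6: 30 + 25 + 15 = 70
  break 7: 15 = 15
No arrangement into 6 commercial breaks stays within capacity, so 7 is optimal.

7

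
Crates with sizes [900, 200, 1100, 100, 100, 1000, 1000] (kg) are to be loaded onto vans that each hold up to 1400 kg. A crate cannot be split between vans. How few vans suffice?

Total = 1100 + 1000 + 1000 + 900 + 200 + 100 + 100 = 4400 kg.
Lower bound: ⌈4400/1400⌉ = 4 vans.
A packing using 4 vans:
  van 1: 1100 + 200 + 100 = 1400
  van 2: 1000 + 100 = 1100
  van 3: 1000 = 1000
  van 4: 900 = 900
This matches the lower bound, so 4 is optimal.

4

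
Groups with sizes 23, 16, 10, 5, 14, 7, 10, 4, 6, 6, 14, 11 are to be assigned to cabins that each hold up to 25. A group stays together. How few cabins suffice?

6

Total = 23 + 16 + 14 + 14 + 11 + 10 + 10 + 7 + 6 + 6 + 5 + 4 = 126.
Lower bound: ⌈126/25⌉ = 6 cabins.
A packing using 6 cabins:
  cabin 1: 23 = 23
  cabin 2: 16 + 7 = 23
  cabin 3: 14 + 11 = 25
  cabin 4: 14 + 10 = 24
  cabin 5: 10 + 6 + 6 = 22
  cabin 6: 5 + 4 = 9
This matches the lower bound, so 6 is optimal.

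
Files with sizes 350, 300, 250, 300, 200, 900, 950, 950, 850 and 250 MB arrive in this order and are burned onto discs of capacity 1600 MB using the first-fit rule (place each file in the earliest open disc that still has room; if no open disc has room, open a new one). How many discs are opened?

  350 → disc 1 (new)  [load 350/1600]
  300 → disc 1  [load 650/1600]
  250 → disc 1  [load 900/1600]
  300 → disc 1  [load 1200/1600]
  200 → disc 1  [load 1400/1600]
  900 → disc 2 (new)  [load 900/1600]
  950 → disc 3 (new)  [load 950/1600]
  950 → disc 4 (new)  [load 950/1600]
  850 → disc 5 (new)  [load 850/1600]
  250 → disc 2  [load 1150/1600]
5 discs opened.

5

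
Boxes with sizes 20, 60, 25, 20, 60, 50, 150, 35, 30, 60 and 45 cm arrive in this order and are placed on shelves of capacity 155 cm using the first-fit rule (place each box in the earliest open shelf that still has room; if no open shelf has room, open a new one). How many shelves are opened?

  20 → shelf 1 (new)  [load 20/155]
  60 → shelf 1  [load 80/155]
  25 → shelf 1  [load 105/155]
  20 → shelf 1  [load 125/155]
  60 → shelf 2 (new)  [load 60/155]
  50 → shelf 2  [load 110/155]
  150 → shelf 3 (new)  [load 150/155]
  35 → shelf 2  [load 145/155]
  30 → shelf 1  [load 155/155]
  60 → shelf 4 (new)  [load 60/155]
  45 → shelf 4  [load 105/155]
4 shelves opened.

4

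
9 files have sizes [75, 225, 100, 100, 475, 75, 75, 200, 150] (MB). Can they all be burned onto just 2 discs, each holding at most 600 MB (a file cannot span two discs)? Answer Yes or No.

Total = 1475 MB; ⌈1475/600⌉ = 3.
At least 3 discs are required, but only 2 are allowed.

No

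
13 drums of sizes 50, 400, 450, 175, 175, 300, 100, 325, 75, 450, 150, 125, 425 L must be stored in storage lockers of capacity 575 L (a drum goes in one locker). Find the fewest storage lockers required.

Total = 450 + 450 + 425 + 400 + 325 + 300 + 175 + 175 + 150 + 125 + 100 + 75 + 50 = 3200 L.
Lower bound: ⌈3200/575⌉ = 6 storage lockers.
A packing using 6 storage lockers:
  locker 1: 450 + 125 = 575
  locker 2: 450 + 100 = 550
  locker 3: 425 + 150 = 575
  locker 4: 400 + 175 = 575
  locker 5: 325 + 175 + 75 = 575
  locker 6: 300 + 50 = 350
This matches the lower bound, so 6 is optimal.

6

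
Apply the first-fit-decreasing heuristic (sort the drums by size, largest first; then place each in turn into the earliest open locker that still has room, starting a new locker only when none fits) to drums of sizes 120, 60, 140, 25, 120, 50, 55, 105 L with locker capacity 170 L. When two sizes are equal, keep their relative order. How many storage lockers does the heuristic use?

Sorted descending: 140, 120, 120, 105, 60, 55, 50, 25.
  140 → locker 1 (new)  [load 140/170]
  120 → locker 2 (new)  [load 120/170]
  120 → locker 3 (new)  [load 120/170]
  105 → locker 4 (new)  [load 105/170]
  60 → locker 4  [load 165/170]
  55 → locker 5 (new)  [load 55/170]
  50 → locker 2  [load 170/170]
  25 → locker 1  [load 165/170]
5 storage lockers opened.

5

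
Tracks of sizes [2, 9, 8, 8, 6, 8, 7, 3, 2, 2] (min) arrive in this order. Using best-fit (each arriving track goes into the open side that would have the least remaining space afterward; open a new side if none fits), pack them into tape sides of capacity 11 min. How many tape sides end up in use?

  2 → side 1 (new)  [load 2/11]
  9 → side 1  [load 11/11]
  8 → side 2 (new)  [load 8/11]
  8 → side 3 (new)  [load 8/11]
  6 → side 4 (new)  [load 6/11]
  8 → side 5 (new)  [load 8/11]
  7 → side 6 (new)  [load 7/11]
  3 → side 2  [load 11/11]
  2 → side 3  [load 10/11]
  2 → side 5  [load 10/11]
6 tape sides opened.

6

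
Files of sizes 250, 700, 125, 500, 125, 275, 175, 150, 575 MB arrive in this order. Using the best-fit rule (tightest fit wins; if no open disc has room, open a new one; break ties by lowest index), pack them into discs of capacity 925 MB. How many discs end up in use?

4

  250 → disc 1 (new)  [load 250/925]
  700 → disc 2 (new)  [load 700/925]
  125 → disc 2  [load 825/925]
  500 → disc 1  [load 750/925]
  125 → disc 1  [load 875/925]
  275 → disc 3 (new)  [load 275/925]
  175 → disc 3  [load 450/925]
  150 → disc 3  [load 600/925]
  575 → disc 4 (new)  [load 575/925]
4 discs opened.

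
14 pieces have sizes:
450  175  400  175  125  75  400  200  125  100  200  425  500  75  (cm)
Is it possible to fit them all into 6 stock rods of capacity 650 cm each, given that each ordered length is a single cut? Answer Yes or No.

Yes

A valid assignment using 6 stock rods:
  stock rod 1: 500 + 125 = 625
  stock rod 2: 450 + 200 = 650
  stock rod 3: 425 + 200 = 625
  stock rod 4: 400 + 175 + 75 = 650
  stock rod 5: 400 + 175 + 75 = 650
  stock rod 6: 125 + 100 = 225
Every load is within 650 cm, so 6 stock rods suffice.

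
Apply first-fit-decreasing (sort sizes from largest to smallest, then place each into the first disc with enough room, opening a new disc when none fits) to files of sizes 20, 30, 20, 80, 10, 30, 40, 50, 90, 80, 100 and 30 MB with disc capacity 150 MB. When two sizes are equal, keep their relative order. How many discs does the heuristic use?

Sorted descending: 100, 90, 80, 80, 50, 40, 30, 30, 30, 20, 20, 10.
  100 → disc 1 (new)  [load 100/150]
  90 → disc 2 (new)  [load 90/150]
  80 → disc 3 (new)  [load 80/150]
  80 → disc 4 (new)  [load 80/150]
  50 → disc 1  [load 150/150]
  40 → disc 2  [load 130/150]
  30 → disc 3  [load 110/150]
  30 → disc 3  [load 140/150]
  30 → disc 4  [load 110/150]
  20 → disc 2  [load 150/150]
  20 → disc 4  [load 130/150]
  10 → disc 3  [load 150/150]
4 discs opened.

4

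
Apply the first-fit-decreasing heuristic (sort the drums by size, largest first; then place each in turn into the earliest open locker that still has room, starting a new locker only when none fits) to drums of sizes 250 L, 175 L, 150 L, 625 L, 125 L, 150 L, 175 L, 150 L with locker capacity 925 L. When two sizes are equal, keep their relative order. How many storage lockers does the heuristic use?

2

Sorted descending: 625, 250, 175, 175, 150, 150, 150, 125.
  625 → locker 1 (new)  [load 625/925]
  250 → locker 1  [load 875/925]
  175 → locker 2 (new)  [load 175/925]
  175 → locker 2  [load 350/925]
  150 → locker 2  [load 500/925]
  150 → locker 2  [load 650/925]
  150 → locker 2  [load 800/925]
  125 → locker 2  [load 925/925]
2 storage lockers opened.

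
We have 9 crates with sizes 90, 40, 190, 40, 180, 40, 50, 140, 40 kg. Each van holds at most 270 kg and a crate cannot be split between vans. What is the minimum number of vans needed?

3

Total = 190 + 180 + 140 + 90 + 50 + 40 + 40 + 40 + 40 = 810 kg.
Lower bound: ⌈810/270⌉ = 3 vans.
A packing using 3 vans:
  van 1: 190 + 40 + 40 = 270
  van 2: 180 + 90 = 270
  van 3: 140 + 50 + 40 + 40 = 270
This matches the lower bound, so 3 is optimal.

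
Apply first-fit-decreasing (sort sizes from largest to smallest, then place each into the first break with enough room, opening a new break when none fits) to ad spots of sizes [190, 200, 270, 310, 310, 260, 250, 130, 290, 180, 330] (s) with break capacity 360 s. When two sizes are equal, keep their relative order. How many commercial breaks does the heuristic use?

Sorted descending: 330, 310, 310, 290, 270, 260, 250, 200, 190, 180, 130.
  330 → break 1 (new)  [load 330/360]
  310 → break 2 (new)  [load 310/360]
  310 → break 3 (new)  [load 310/360]
  290 → break 4 (new)  [load 290/360]
  270 → break 5 (new)  [load 270/360]
  260 → break 6 (new)  [load 260/360]
  250 → break 7 (new)  [load 250/360]
  200 → break 8 (new)  [load 200/360]
  190 → break 9 (new)  [load 190/360]
  180 → break 10 (new)  [load 180/360]
  130 → break 8  [load 330/360]
10 commercial breaks opened.

10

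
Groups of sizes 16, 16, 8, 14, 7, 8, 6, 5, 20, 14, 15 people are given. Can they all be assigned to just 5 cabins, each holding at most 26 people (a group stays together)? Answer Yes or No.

Total = 129 people; ⌈129/26⌉ = 5.
6 groups each exceed half the capacity and cannot share a cabin, forcing at least 6 cabins.
At least 6 cabins are required, but only 5 are allowed.

No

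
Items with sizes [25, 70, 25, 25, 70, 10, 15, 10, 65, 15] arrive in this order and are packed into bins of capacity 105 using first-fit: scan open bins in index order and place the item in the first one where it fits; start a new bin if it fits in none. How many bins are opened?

4

  25 → bin 1 (new)  [load 25/105]
  70 → bin 1  [load 95/105]
  25 → bin 2 (new)  [load 25/105]
  25 → bin 2  [load 50/105]
  70 → bin 3 (new)  [load 70/105]
  10 → bin 1  [load 105/105]
  15 → bin 2  [load 65/105]
  10 → bin 2  [load 75/105]
  65 → bin 4 (new)  [load 65/105]
  15 → bin 2  [load 90/105]
4 bins opened.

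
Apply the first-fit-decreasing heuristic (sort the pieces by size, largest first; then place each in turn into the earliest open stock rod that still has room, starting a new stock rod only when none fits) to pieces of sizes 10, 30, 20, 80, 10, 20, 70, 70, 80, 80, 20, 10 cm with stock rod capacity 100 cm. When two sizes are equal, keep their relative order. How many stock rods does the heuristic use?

5

Sorted descending: 80, 80, 80, 70, 70, 30, 20, 20, 20, 10, 10, 10.
  80 → stock rod 1 (new)  [load 80/100]
  80 → stock rod 2 (new)  [load 80/100]
  80 → stock rod 3 (new)  [load 80/100]
  70 → stock rod 4 (new)  [load 70/100]
  70 → stock rod 5 (new)  [load 70/100]
  30 → stock rod 4  [load 100/100]
  20 → stock rod 1  [load 100/100]
  20 → stock rod 2  [load 100/100]
  20 → stock rod 3  [load 100/100]
  10 → stock rod 5  [load 80/100]
  10 → stock rod 5  [load 90/100]
  10 → stock rod 5  [load 100/100]
5 stock rods opened.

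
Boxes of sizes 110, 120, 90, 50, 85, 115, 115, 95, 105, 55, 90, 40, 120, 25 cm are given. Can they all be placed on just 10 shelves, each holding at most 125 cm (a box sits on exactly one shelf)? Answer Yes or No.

Total = 1215 cm; ⌈1215/125⌉ = 10.
The bound of 10 does not rule out 10, but exhaustive search shows no assignment into 10 shelves of capacity 125 cm exists — the minimum is 11.

No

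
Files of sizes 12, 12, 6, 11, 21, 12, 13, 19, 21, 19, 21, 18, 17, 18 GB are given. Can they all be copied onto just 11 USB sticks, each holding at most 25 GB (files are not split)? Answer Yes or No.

A valid assignment using 11 USB sticks:
  USB stick 1: 21 = 21
  USB stick 2: 21 = 21
  USB stick 3: 21 = 21
  USB stick 4: 19 + 6 = 25
  USB stick 5: 19 = 19
  USB stick 6: 18 = 18
  USB stick 7: 18 = 18
  USB stick 8: 17 = 17
  USB stick 9: 13 + 12 = 25
  USB stick 10: 12 + 12 = 24
  USB stick 11: 11 = 11
Every load is within 25 GB, so 11 USB sticks suffice.

Yes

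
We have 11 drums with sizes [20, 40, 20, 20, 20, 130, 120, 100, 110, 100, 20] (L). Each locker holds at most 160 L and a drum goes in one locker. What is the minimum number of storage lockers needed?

5

Total = 130 + 120 + 110 + 100 + 100 + 40 + 20 + 20 + 20 + 20 + 20 = 700 L.
Lower bound: ⌈700/160⌉ = 5 storage lockers.
A packing using 5 storage lockers:
  locker 1: 130 + 20 = 150
  locker 2: 120 + 40 = 160
  locker 3: 110 + 20 + 20 = 150
  locker 4: 100 + 20 + 20 = 140
  locker 5: 100 = 100
This matches the lower bound, so 5 is optimal.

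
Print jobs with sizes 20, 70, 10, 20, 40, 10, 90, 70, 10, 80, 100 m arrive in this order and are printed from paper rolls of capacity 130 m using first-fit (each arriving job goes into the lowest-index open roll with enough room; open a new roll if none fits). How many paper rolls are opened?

  20 → roll 1 (new)  [load 20/130]
  70 → roll 1  [load 90/130]
  10 → roll 1  [load 100/130]
  20 → roll 1  [load 120/130]
  40 → roll 2 (new)  [load 40/130]
  10 → roll 1  [load 130/130]
  90 → roll 2  [load 130/130]
  70 → roll 3 (new)  [load 70/130]
  10 → roll 3  [load 80/130]
  80 → roll 4 (new)  [load 80/130]
  100 → roll 5 (new)  [load 100/130]
5 paper rolls opened.

5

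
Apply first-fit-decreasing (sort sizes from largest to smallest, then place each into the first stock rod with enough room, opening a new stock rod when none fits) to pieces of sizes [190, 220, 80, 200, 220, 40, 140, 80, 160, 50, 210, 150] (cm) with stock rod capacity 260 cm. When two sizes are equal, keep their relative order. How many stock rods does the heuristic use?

Sorted descending: 220, 220, 210, 200, 190, 160, 150, 140, 80, 80, 50, 40.
  220 → stock rod 1 (new)  [load 220/260]
  220 → stock rod 2 (new)  [load 220/260]
  210 → stock rod 3 (new)  [load 210/260]
  200 → stock rod 4 (new)  [load 200/260]
  190 → stock rod 5 (new)  [load 190/260]
  160 → stock rod 6 (new)  [load 160/260]
  150 → stock rod 7 (new)  [load 150/260]
  140 → stock rod 8 (new)  [load 140/260]
  80 → stock rod 6  [load 240/260]
  80 → stock rod 7  [load 230/260]
  50 → stock rod 3  [load 260/260]
  40 → stock rod 1  [load 260/260]
8 stock rods opened.

8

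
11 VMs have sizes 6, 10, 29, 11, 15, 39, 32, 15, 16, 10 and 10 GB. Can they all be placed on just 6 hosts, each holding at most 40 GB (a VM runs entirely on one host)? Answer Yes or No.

Yes

A valid assignment using 5 hosts:
  host 1: 39 = 39
  host 2: 32 + 6 = 38
  host 3: 29 + 11 = 40
  host 4: 16 + 10 + 10 = 36
  host 5: 15 + 15 + 10 = 40
That uses only 5 ≤ 6, so 6 hosts are enough.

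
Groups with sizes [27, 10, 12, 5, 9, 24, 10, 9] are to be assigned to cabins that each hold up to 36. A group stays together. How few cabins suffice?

Total = 27 + 24 + 12 + 10 + 10 + 9 + 9 + 5 = 106.
Lower bound: ⌈106/36⌉ = 3 cabins.
A packing using 3 cabins:
  cabin 1: 27 + 9 = 36
  cabin 2: 24 + 12 = 36
  cabin 3: 10 + 10 + 9 + 5 = 34
This matches the lower bound, so 3 is optimal.

3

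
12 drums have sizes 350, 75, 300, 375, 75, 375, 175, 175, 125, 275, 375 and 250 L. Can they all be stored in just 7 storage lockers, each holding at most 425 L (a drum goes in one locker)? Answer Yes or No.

No

Total = 2925 L; ⌈2925/425⌉ = 7.
The bound of 7 does not rule out 7, but exhaustive search shows no assignment into 7 storage lockers of capacity 425 L exists — the minimum is 8.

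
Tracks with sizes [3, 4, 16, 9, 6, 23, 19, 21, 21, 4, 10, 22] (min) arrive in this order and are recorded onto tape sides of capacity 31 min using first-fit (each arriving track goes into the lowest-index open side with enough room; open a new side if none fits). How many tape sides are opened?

6

  3 → side 1 (new)  [load 3/31]
  4 → side 1  [load 7/31]
  16 → side 1  [load 23/31]
  9 → side 2 (new)  [load 9/31]
  6 → side 1  [load 29/31]
  23 → side 3 (new)  [load 23/31]
  19 → side 2  [load 28/31]
  21 → side 4 (new)  [load 21/31]
  21 → side 5 (new)  [load 21/31]
  4 → side 3  [load 27/31]
  10 → side 4  [load 31/31]
  22 → side 6 (new)  [load 22/31]
6 tape sides opened.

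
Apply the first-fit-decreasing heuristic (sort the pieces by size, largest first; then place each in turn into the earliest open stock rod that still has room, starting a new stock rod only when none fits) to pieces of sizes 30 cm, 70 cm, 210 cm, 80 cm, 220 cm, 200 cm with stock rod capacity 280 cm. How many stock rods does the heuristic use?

Sorted descending: 220, 210, 200, 80, 70, 30.
  220 → stock rod 1 (new)  [load 220/280]
  210 → stock rod 2 (new)  [load 210/280]
  200 → stock rod 3 (new)  [load 200/280]
  80 → stock rod 3  [load 280/280]
  70 → stock rod 2  [load 280/280]
  30 → stock rod 1  [load 250/280]
3 stock rods opened.

3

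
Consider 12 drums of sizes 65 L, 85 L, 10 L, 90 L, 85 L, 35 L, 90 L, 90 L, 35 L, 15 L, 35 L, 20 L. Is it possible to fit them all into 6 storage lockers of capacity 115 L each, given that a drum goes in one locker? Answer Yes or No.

Total = 655 L; ⌈655/115⌉ = 6.
The bound of 6 does not rule out 6, but exhaustive search shows no assignment into 6 storage lockers of capacity 115 L exists — the minimum is 7.

No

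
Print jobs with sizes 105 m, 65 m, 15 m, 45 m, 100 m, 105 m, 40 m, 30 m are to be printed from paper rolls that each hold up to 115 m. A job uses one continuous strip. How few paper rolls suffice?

Total = 105 + 105 + 100 + 65 + 45 + 40 + 30 + 15 = 505 m.
Lower bound: ⌈505/115⌉ = 5 paper rolls.
A packing using 5 paper rolls:
  roll 1: 105 = 105
  roll 2: 105 = 105
  roll 3: 100 + 15 = 115
  roll 4: 65 + 45 = 110
  roll 5: 40 + 30 = 70
This matches the lower bound, so 5 is optimal.

5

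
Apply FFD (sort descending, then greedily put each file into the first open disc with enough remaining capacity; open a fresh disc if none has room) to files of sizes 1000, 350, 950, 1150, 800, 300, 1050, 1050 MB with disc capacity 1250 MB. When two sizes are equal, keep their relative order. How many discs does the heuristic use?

Sorted descending: 1150, 1050, 1050, 1000, 950, 800, 350, 300.
  1150 → disc 1 (new)  [load 1150/1250]
  1050 → disc 2 (new)  [load 1050/1250]
  1050 → disc 3 (new)  [load 1050/1250]
  1000 → disc 4 (new)  [load 1000/1250]
  950 → disc 5 (new)  [load 950/1250]
  800 → disc 6 (new)  [load 800/1250]
  350 → disc 6  [load 1150/1250]
  300 → disc 5  [load 1250/1250]
6 discs opened.

6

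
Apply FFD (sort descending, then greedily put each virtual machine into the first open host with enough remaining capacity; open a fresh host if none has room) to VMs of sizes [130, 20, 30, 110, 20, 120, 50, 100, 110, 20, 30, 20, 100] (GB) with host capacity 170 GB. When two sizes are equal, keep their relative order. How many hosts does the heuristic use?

Sorted descending: 130, 120, 110, 110, 100, 100, 50, 30, 30, 20, 20, 20, 20.
  130 → host 1 (new)  [load 130/170]
  120 → host 2 (new)  [load 120/170]
  110 → host 3 (new)  [load 110/170]
  110 → host 4 (new)  [load 110/170]
  100 → host 5 (new)  [load 100/170]
  100 → host 6 (new)  [load 100/170]
  50 → host 2  [load 170/170]
  30 → host 1  [load 160/170]
  30 → host 3  [load 140/170]
  20 → host 3  [load 160/170]
  20 → host 4  [load 130/170]
  20 → host 4  [load 150/170]
  20 → host 4  [load 170/170]
6 hosts opened.

6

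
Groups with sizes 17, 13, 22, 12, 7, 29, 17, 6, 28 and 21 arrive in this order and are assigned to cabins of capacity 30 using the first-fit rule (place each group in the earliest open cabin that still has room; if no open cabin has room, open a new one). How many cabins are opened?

  17 → cabin 1 (new)  [load 17/30]
  13 → cabin 1  [load 30/30]
  22 → cabin 2 (new)  [load 22/30]
  12 → cabin 3 (new)  [load 12/30]
  7 → cabin 2  [load 29/30]
  29 → cabin 4 (new)  [load 29/30]
  17 → cabin 3  [load 29/30]
  6 → cabin 5 (new)  [load 6/30]
  28 → cabin 6 (new)  [load 28/30]
  21 → cabin 5  [load 27/30]
6 cabins opened.

6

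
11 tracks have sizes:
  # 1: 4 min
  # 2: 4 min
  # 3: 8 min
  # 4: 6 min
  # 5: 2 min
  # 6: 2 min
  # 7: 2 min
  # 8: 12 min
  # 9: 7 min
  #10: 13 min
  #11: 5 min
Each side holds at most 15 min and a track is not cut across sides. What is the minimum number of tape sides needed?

Total = 13 + 12 + 8 + 7 + 6 + 5 + 4 + 4 + 2 + 2 + 2 = 65 min.
Lower bound: ⌈65/15⌉ = 5 tape sides.
A packing using 5 tape sides:
  side 1: 13 + 2 = 15
  side 2: 12 + 2 = 14
  side 3: 8 + 7 = 15
  side 4: 6 + 5 + 4 = 15
  side 5: 4 + 2 = 6
This matches the lower bound, so 5 is optimal.

5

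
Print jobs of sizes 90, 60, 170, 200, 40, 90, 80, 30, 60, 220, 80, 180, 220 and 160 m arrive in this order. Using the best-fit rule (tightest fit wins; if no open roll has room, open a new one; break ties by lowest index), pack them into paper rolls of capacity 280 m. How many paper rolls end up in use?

7

  90 → roll 1 (new)  [load 90/280]
  60 → roll 1  [load 150/280]
  170 → roll 2 (new)  [load 170/280]
  200 → roll 3 (new)  [load 200/280]
  40 → roll 3  [load 240/280]
  90 → roll 2  [load 260/280]
  80 → roll 1  [load 230/280]
  30 → roll 3  [load 270/280]
  60 → roll 4 (new)  [load 60/280]
  220 → roll 4  [load 280/280]
  80 → roll 5 (new)  [load 80/280]
  180 → roll 5  [load 260/280]
  220 → roll 6 (new)  [load 220/280]
  160 → roll 7 (new)  [load 160/280]
7 paper rolls opened.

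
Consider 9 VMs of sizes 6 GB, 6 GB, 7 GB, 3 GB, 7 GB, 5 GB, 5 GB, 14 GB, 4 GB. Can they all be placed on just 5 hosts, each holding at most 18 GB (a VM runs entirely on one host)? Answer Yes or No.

Yes

A valid assignment using 4 hosts:
  host 1: 14 + 4 = 18
  host 2: 7 + 7 + 3 = 17
  host 3: 6 + 6 + 5 = 17
  host 4: 5 = 5
That uses only 4 ≤ 5, so 5 hosts are enough.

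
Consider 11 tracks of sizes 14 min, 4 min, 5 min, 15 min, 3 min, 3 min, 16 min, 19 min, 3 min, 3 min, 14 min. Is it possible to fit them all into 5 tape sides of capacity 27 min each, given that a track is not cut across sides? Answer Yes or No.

Yes

A valid assignment using 5 tape sides:
  side 1: 19 + 5 + 3 = 27
  side 2: 16 + 4 + 3 + 3 = 26
  side 3: 15 + 3 = 18
  side 4: 14 = 14
  side 5: 14 = 14
Every load is within 27 min, so 5 tape sides suffice.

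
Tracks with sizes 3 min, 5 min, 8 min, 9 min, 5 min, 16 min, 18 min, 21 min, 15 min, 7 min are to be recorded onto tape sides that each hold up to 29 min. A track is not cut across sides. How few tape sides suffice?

Total = 21 + 18 + 16 + 15 + 9 + 8 + 7 + 5 + 5 + 3 = 107 min.
Lower bound: ⌈107/29⌉ = 4 tape sides.
A packing using 4 tape sides:
  side 1: 21 + 8 = 29
  side 2: 18 + 9 = 27
  side 3: 16 + 7 + 5 = 28
  side 4: 15 + 5 + 3 = 23
This matches the lower bound, so 4 is optimal.

4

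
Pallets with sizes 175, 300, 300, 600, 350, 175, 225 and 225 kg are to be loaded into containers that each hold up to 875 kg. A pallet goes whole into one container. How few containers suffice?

3

Total = 600 + 350 + 300 + 300 + 225 + 225 + 175 + 175 = 2350 kg.
Lower bound: ⌈2350/875⌉ = 3 containers.
A packing using 3 containers:
  container 1: 600 + 225 = 825
  container 2: 350 + 300 + 225 = 875
  container 3: 300 + 175 + 175 = 650
This matches the lower bound, so 3 is optimal.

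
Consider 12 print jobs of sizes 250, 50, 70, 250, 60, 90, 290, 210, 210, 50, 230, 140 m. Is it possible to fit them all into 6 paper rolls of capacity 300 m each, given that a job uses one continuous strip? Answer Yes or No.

Total = 1900 m; ⌈1900/300⌉ = 7.
At least 7 paper rolls are required, but only 6 are allowed.

No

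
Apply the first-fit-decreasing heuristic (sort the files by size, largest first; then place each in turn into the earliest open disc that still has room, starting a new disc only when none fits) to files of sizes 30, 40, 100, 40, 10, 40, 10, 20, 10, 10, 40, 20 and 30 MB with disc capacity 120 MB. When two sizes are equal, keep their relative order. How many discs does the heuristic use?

4

Sorted descending: 100, 40, 40, 40, 40, 30, 30, 20, 20, 10, 10, 10, 10.
  100 → disc 1 (new)  [load 100/120]
  40 → disc 2 (new)  [load 40/120]
  40 → disc 2  [load 80/120]
  40 → disc 2  [load 120/120]
  40 → disc 3 (new)  [load 40/120]
  30 → disc 3  [load 70/120]
  30 → disc 3  [load 100/120]
  20 → disc 1  [load 120/120]
  20 → disc 3  [load 120/120]
  10 → disc 4 (new)  [load 10/120]
  10 → disc 4  [load 20/120]
  10 → disc 4  [load 30/120]
  10 → disc 4  [load 40/120]
4 discs opened.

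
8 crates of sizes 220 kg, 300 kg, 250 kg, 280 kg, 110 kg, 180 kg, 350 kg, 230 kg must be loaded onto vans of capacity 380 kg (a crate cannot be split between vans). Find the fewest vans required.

Total = 350 + 300 + 280 + 250 + 230 + 220 + 180 + 110 = 1920 kg.
Lower bound: ⌈1920/380⌉ = 6 vans.
A packing using 7 vans:
  van 1: 350 = 350
  van 2: 300 = 300
  van 3: 280 = 280
  van 4: 250 + 110 = 360
  van 5: 230 = 230
  van 6: 220 = 220
  van 7: 180 = 180
No arrangement into 6 vans stays within capacity, so 7 is optimal.

7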